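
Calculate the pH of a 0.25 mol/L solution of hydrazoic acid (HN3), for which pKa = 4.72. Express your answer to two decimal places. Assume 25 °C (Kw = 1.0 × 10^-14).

HN3 ⇌ N3- + H+
Ka = 10^(−4.72) = 1.91 × 10^-5
Ka = x²/(0.25 − x) = 1.91 × 10^-5
Neglecting x in the denominator: x = √(1.91 × 10^-5 × 0.25) = 2.19 × 10^-3 M
Check: 0.87% ionized — well under 5%, approximation valid.
pH = −log(2.19 × 10^-3) = 2.66

pH = 2.66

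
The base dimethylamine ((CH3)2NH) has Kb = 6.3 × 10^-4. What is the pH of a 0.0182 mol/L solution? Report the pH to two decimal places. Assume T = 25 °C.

(CH3)2NH + H2O ⇌ (CH3)2NH2+ + OH-
Let x = [OH-] at equilibrium. Kb = x²/(0.0182 − x).
x is not negligible relative to C₀; solve x² + 0.00063·x − 1.15e-05 = 0.
x = [−0.00063 + √(0.00063² + 4.59e-05)]/2 = 3.09 × 10^-3 M
pOH = −log(3.09 × 10^-3) = 2.51; pH = 14.00 − 2.51 = 11.49

pH = 11.49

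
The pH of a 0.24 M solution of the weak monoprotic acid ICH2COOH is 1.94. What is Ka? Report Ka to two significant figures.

Ka = 5.8 × 10^-4

[H+] = 10^(-1.94) = 1.15 × 10^-2 M
At equilibrium [HA] = 0.24 − 1.15 × 10^-2 = 2.28 × 10^-1 M
Ka = [H+][A-]/[HA] = (1.15 × 10^-2)² / 2.28 × 10^-1 = 5.8 × 10^-4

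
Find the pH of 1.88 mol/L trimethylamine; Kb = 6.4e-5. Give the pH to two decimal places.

(CH3)3N + H2O ⇌ (CH3)3NH+ + OH-
Kb = [OH-]²/(1.88 − [OH-]) = 6.4 × 10^-5
Since Kb ≪ C₀, [OH-] ≈ √(Kb·C₀) = 1.10 × 10^-2 M.
pOH = 1.96, so pH = 14.00 − pOH = 12.04

pH = 12.04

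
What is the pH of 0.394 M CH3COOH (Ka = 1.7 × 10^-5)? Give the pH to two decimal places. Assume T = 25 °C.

CH3COOH ⇌ CH3COO- + H+
Let x = [H+] at equilibrium. Ka = x²/(0.394 − x).
Assume x ≪ 0.394: x ≈ √(1.7 × 10^-5 × 0.394) = 2.59 × 10^-3 M
(x/C₀ = 0.66% < 5%, so the approximation holds.)
pH = −log(2.59 × 10^-3) = 2.59

pH = 2.59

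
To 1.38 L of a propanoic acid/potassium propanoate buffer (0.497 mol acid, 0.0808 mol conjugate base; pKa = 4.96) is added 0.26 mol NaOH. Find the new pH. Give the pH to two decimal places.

pH = 5.12

OH- converts CH3CH2COOH to CH3CH2COO-: CH3CH2COOH → 0.237 mol, CH3CH2COO- → 0.341 mol.
pH = pKa + log(n_CH3CH2COO-/n_CH3CH2COOH) = 4.96 + log(0.341/0.237) = 4.96 + (+0.158)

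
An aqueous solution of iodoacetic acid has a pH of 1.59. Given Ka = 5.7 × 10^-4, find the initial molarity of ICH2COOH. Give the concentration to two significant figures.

C₀ = 1.2 M

[H+] = 10^(-1.59) = 2.57 × 10^-2 M = x
Ka = x²/(C₀ − x) ⇒ C₀ = x + x²/Ka
C₀ = 2.57 × 10^-2 + (2.57 × 10^-2)²/(5.7 × 10^-4) = 1.18 M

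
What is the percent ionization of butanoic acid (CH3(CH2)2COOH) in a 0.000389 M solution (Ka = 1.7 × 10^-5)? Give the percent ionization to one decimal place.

18.8%

CH3(CH2)2COOH ⇌ CH3(CH2)2COO- + H+; let x = [H+] at equilibrium.
Ka = x²/(C₀ − x); solving the quadratic gives x = 7.33 × 10^-5 M.
% ionization = x/C₀ × 100% = 7.33 × 10^-5/0.000389 × 100% = 18.8%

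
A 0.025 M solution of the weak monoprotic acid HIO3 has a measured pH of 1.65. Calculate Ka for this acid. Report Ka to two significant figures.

[H+] = 10^(-1.65) = 2.24 × 10^-2 M
At equilibrium [HA] = 0.025 − 2.24 × 10^-2 = 2.60 × 10^-3 M
Ka = [H+][A-]/[HA] = (2.24 × 10^-2)² / 2.60 × 10^-3 = 1.9 × 10^-1

Ka = 1.9 × 10^-1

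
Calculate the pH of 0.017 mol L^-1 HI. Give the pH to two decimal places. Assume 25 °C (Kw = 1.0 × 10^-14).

HI is a strong acid and dissociates completely, so [H+] = 0.017 M.
pH = -log(0.017) = 1.77

pH = 1.77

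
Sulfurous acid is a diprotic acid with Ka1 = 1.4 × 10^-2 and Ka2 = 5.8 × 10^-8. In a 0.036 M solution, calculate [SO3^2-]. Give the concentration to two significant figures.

First ionization gives [H+] ≈ [HSO3-] = 1.65 × 10^-2 M.
Second step: Ka2 = [H+][SO3^2-]/[HSO3-] ≈ [SO3^2-] (since [H+] ≈ [HSO3-]).
So [SO3^2-] ≈ Ka2.

5.8 × 10^-8 M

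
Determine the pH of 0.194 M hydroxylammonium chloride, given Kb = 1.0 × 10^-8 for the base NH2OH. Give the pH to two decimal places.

NH3OH+ is the conjugate acid of the weak base NH2OH.
Ka = Kw/Kb = 1.0×10^-14 / 1.0 × 10^-8 = 1.00 × 10^-6
From the ICE table, Ka = [H+]²/(0.194 − [H+]) = 1.00 × 10^-6.
Assume [H+] ≪ 0.194: [H+] ≈ √(1.00 × 10^-6 × 0.194) = 4.40 × 10^-4 M
([H+]/C₀ = 0.23% < 5%, so the approximation holds.)
pH = −log[H+] = −log(4.40 × 10^-4) = 3.36

pH = 3.36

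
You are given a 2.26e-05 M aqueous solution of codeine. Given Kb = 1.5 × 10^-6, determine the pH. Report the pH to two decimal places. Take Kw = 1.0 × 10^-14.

C18H21NO3 + H2O ⇌ C18H22NO3+ + OH-
From the ICE table, Kb = [OH-]²/(2.26e-05 − [OH-]) = 1.5 × 10^-6.
The 5% rule fails; solving [OH-]² + Kb·[OH-] − Kb·C₀ = 0 exactly:
[OH-] = [−1.5e-06 + √(1.5e-06² + 1.36e-10)]/2 = 5.12 × 10^-6 M
pOH = −log(5.12 × 10^-6) = 5.29; pH = 14.00 − 5.29 = 8.71

pH = 8.71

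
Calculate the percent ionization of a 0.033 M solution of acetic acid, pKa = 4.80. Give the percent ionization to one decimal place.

CH3COOH ⇌ CH3COO- + H+; let x = [H+] at equilibrium.
Ka = 10^(−4.80) = 1.58 × 10^-5
x ≈ √(Ka·C₀) = √(1.58 × 10^-5 × 0.033) = 7.22 × 10^-4 M
% ionization = x/C₀ × 100% = 7.22 × 10^-4/0.033 × 100% = 2.2%

2.2%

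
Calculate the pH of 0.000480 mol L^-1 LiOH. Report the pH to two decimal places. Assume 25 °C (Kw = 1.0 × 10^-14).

pH = 10.68

LiOH is a strong base; [OH-] = 0.00048 M.
pOH = -log(0.00048) = 3.32
pH = 14.00 - 3.32 = 10.68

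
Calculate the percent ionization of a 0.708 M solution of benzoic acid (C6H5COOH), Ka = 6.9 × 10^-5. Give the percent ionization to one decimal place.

1.0%

C6H5COOH ⇌ C6H5COO- + H+; let x = [H+] at equilibrium.
x ≈ √(Ka·C₀) = √(6.9 × 10^-5 × 0.708) = 6.99 × 10^-3 M
Fraction ionized = 6.99 × 10^-3 / 0.708 = 0.0099 → 1.0%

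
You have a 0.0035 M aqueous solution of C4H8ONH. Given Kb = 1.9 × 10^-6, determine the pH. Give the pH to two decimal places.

pH = 9.91

C4H8ONH + H2O ⇌ C4H8ONH2+ + OH-
From the ICE table, Kb = x²/(0.0035 − x) = 1.9 × 10^-6.
Neglecting x in the denominator: x = √(1.9 × 10^-6 × 0.0035) = 8.15 × 10^-5 M
Check: 2.3% ionized — well under 5%, approximation valid.
pOH = 4.09, so pH = 14.00 − pOH = 9.91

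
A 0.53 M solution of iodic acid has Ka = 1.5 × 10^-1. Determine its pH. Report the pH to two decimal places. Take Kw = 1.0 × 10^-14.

HIO3 ⇌ IO3- + H+
From the ICE table, Ka = x²/(0.53 − x) = 1.5 × 10^-1.
The 5% rule fails; solving x² + Ka·x − Ka·C₀ = 0 exactly:
x = (−Ka + √(Ka² + 4·Ka·C₀))/2 = 2.17 × 10^-1 M
pH = −log[H+] = −log(2.17 × 10^-1) = 0.66

pH = 0.66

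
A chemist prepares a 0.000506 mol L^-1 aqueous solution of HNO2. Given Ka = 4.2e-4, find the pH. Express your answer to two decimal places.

pH = 3.53

HNO2 ⇌ NO2- + H+
Let x = [H+] at equilibrium. Ka = x²/(0.000506 − x).
Here C₀/Ka ≈ 1.2, so the small-x approximation fails. Use the quadratic:
x = [−0.00042 + √(0.00042² + 8.5e-07)]/2 = 2.97 × 10^-4 M
pH = −log[H+] = −log(2.97 × 10^-4) = 3.53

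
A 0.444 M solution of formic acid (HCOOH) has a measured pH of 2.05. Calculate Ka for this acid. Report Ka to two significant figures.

[H+] = 10^(-2.05) = 8.91 × 10^-3 M
At equilibrium [HA] = 0.444 − 8.91 × 10^-3 = 4.35 × 10^-1 M
Ka = [H+][A-]/[HA] = (8.91 × 10^-3)² / 4.35 × 10^-1 = 1.8 × 10^-4

Ka = 1.8 × 10^-4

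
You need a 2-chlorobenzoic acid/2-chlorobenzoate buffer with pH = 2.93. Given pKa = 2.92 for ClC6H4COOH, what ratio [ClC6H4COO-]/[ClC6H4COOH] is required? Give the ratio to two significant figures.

ratio = 1.0

pH = pKa + log(r) ⇒ log(r) = 2.93 − 2.92 = +0.01
r = [ClC6H4COO-]/[ClC6H4COOH] = 10^(+0.01) = 1.02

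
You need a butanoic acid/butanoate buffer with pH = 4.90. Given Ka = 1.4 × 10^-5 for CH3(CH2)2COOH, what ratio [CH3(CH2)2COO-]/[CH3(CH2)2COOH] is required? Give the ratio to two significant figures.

pKa = -log(1.4 × 10^-5) = 4.854
pH = pKa + log(r) ⇒ log(r) = 4.90 − 4.854 = +0.046
r = [CH3(CH2)2COO-]/[CH3(CH2)2COOH] = 10^(+0.046) = 1.11

ratio = 1.1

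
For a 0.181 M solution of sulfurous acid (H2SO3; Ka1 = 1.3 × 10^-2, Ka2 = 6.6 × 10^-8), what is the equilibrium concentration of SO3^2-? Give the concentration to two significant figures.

6.6 × 10^-8 M

First ionization gives [H+] ≈ [HSO3-] = 4.24 × 10^-2 M.
Second step: Ka2 = [H+][SO3^2-]/[HSO3-] ≈ [SO3^2-] (since [H+] ≈ [HSO3-]).
So [SO3^2-] ≈ Ka2.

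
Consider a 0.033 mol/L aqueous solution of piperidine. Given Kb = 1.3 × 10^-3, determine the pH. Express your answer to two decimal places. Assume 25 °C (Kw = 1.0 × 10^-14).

pH = 11.77

C5H10NH + H2O ⇌ C5H10NH2+ + OH-
From the ICE table, Kb = x²/(0.033 − x) = 1.3 × 10^-3.
Here C₀/Kb ≈ 25.4, so the small-x approximation fails. Use the quadratic:
x = (−Kb + √(Kb² + 4·Kb·C₀))/2 = 5.93 × 10^-3 M
pOH = 2.23, so pH = 14.00 − pOH = 11.77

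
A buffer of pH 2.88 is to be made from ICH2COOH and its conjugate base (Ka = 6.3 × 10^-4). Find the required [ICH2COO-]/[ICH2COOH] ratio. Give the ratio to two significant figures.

pKa = -log(6.3 × 10^-4) = 3.201
pH = pKa + log(r) ⇒ log(r) = 2.88 − 3.201 = -0.321
r = [ICH2COO-]/[ICH2COOH] = 10^(-0.321) = 0.478

ratio = 0.48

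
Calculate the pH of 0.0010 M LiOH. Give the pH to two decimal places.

pH = 11.00

LiOH is a strong base; [OH-] = 0.001 M.
pOH = -log(0.001) = 3.00
pH = 14.00 - 3.00 = 11.00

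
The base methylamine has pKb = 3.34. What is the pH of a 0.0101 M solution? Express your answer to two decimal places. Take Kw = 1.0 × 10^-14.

pH = 11.29

CH3NH2 + H2O ⇌ CH3NH3+ + OH-
Kb = 10^(−3.34) = 4.57 × 10^-4
Kb = [OH-]²/(0.0101 − [OH-]) = 4.57 × 10^-4
The 5% rule fails; solving [OH-]² + Kb·[OH-] − Kb·C₀ = 0 exactly:
[OH-] = (−Kb + √(Kb² + 4·Kb·C₀))/2 = 1.93 × 10^-3 M
pOH = 2.71, so pH = 14.00 − pOH = 11.29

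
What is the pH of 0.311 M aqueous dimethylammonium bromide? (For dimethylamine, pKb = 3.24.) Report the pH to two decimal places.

(CH3)2NH2+ is the conjugate acid of the weak base (CH3)2NH.
Kb = 10^(−3.24) = 5.75 × 10^-4
Ka = Kw/Kb = 1.0×10^-14 / 5.75 × 10^-4 = 1.74 × 10^-11
Ka = [H+]²/(0.311 − [H+]) = 1.74 × 10^-11
Neglecting [H+] in the denominator: [H+] = √(1.74 × 10^-11 × 0.311) = 2.33 × 10^-6 M
pH = −log[H+] = −log(2.33 × 10^-6) = 5.63

pH = 5.63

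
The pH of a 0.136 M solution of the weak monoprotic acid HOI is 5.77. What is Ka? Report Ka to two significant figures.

[H+] = 10^(-5.77) = 1.70 × 10^-6 M
At equilibrium [HA] = 0.136 − 1.70 × 10^-6 = 1.36 × 10^-1 M
Ka = [H+][A-]/[HA] = (1.70 × 10^-6)² / 1.36 × 10^-1 = 2.1 × 10^-11

Ka = 2.1 × 10^-11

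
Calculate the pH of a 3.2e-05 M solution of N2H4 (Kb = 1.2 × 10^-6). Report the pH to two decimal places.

N2H4 + H2O ⇌ N2H5+ + OH-
From the ICE table, Kb = x²/(3.2e-05 − x) = 1.2 × 10^-6.
Here C₀/Kb ≈ 26.7, so the small-x approximation fails. Use the quadratic:
x = [−1.2e-06 + √(1.2e-06² + 1.54e-10)]/2 = 5.63 × 10^-6 M
pOH = −log(5.63 × 10^-6) = 5.25; pH = 14.00 − 5.25 = 8.75

pH = 8.75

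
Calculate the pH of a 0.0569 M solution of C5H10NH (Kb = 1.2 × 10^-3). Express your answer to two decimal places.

C5H10NH + H2O ⇌ C5H10NH2+ + OH-
Kb = x²/(0.0569 − x) = 1.2 × 10^-3
The 5% rule fails; solving x² + Kb·x − Kb·C₀ = 0 exactly:
x = (−Kb + √(Kb² + 4·Kb·C₀))/2 = 7.68 × 10^-3 M
pOH = −log(7.68 × 10^-3) = 2.11; pH = 14.00 − 2.11 = 11.89

pH = 11.89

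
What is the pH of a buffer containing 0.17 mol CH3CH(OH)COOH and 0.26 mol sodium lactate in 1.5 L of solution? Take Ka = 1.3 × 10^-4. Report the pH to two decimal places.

pKa = −log(1.3 × 10^-4) = 3.886
pH = pKa + log([A⁻]/[HA]) = 3.886 + log(0.26/0.17)
pH = 3.886 + (+0.185) = 4.07

pH = 4.07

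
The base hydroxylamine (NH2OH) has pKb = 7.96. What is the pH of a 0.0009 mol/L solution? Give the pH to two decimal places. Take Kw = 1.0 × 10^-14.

NH2OH + H2O ⇌ NH3OH+ + OH-
Kb = 10^(−7.96) = 1.10 × 10^-8
From the ICE table, Kb = x²/(0.0009 − x) = 1.10 × 10^-8.
Since Kb ≪ C₀, x ≈ √(Kb·C₀) = 3.15 × 10^-6 M.
Check: 0.35% ionized — well under 5%, approximation valid.
pOH = −log(3.15 × 10^-6) = 5.50; pH = 14.00 − 5.50 = 8.50

pH = 8.50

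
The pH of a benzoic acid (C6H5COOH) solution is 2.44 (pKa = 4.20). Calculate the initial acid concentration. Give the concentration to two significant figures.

C₀ = 2.1 × 10^-1 M

[H+] = 10^(-2.44) = 3.63 × 10^-3 M = x
Ka = 10^(−4.20) = 6.31 × 10^-5
Ka = x²/(C₀ − x) ⇒ C₀ = x + x²/Ka
C₀ = 3.63 × 10^-3 + (3.63 × 10^-3)²/(6.31 × 10^-5) = 2.12 × 10^-1 M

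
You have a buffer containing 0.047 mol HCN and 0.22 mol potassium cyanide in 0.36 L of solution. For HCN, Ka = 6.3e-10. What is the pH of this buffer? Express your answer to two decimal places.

pH = 9.87

pKa = −log(6.3 × 10^-10) = 9.201
Henderson–Hasselbalch: pH = pKa + log([CN-]/[HCN]) = 9.201 + log(0.22/0.047)
pH = 9.201 + (+0.670) = 9.87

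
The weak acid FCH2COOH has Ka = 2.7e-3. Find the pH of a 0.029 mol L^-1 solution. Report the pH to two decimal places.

FCH2COOH ⇌ FCH2COO- + H+
From the ICE table, Ka = [H+]²/(0.029 − [H+]) = 2.7 × 10^-3.
[H+] is not negligible relative to C₀; solve [H+]² + 0.0027·[H+] − 7.83e-05 = 0.
[H+] = (−Ka + √(Ka² + 4·Ka·C₀))/2 = 7.60 × 10^-3 M
pH = −log[H+] = −log(7.60 × 10^-3) = 2.12

pH = 2.12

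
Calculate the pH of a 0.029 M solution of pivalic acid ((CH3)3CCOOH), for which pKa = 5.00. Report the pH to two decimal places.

(CH3)3CCOOH ⇌ (CH3)3CCOO- + H+
Ka = 10^(−5.00) = 1.00 × 10^-5
From the ICE table, Ka = [H+]²/(0.029 − [H+]) = 1.00 × 10^-5.
Assume [H+] ≪ 0.029: [H+] ≈ √(1.00 × 10^-5 × 0.029) = 5.39 × 10^-4 M
pH = −log(5.39 × 10^-4) = 3.27

pH = 3.27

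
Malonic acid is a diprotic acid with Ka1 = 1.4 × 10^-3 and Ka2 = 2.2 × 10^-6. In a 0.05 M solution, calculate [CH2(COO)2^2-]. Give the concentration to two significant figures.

First ionization gives [H+] ≈ [CH2(COOH)COO-] = 7.70 × 10^-3 M.
Second step: Ka2 = [H+][CH2(COO)2^2-]/[CH2(COOH)COO-] ≈ [CH2(COO)2^2-] (since [H+] ≈ [CH2(COOH)COO-]).
So [CH2(COO)2^2-] ≈ Ka2.

2.2 × 10^-6 M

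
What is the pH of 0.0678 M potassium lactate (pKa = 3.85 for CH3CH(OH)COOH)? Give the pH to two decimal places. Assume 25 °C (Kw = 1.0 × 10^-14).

CH3CH(OH)COO- is the conjugate base of the weak acid CH3CH(OH)COOH.
Ka = 10^(−3.85) = 1.41 × 10^-4
Kb = Kw/Ka = 1.0×10^-14 / 1.41 × 10^-4 = 7.09 × 10^-11
Kb = [OH-]²/(0.0678 − [OH-]) = 7.09 × 10^-11
Assume [OH-] ≪ 0.0678: [OH-] ≈ √(7.09 × 10^-11 × 0.0678) = 2.19 × 10^-6 M
Check: 0.0032% ionized — well under 5%, approximation valid.
pOH = −log(2.19 × 10^-6) = 5.66; pH = 14.00 − 5.66 = 8.34

pH = 8.34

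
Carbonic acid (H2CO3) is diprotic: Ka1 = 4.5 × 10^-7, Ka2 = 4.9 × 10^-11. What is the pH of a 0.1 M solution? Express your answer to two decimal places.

pH = 3.67

Ka1 ≫ Ka2, so treat the first dissociation as the only significant source of H+.
Ka1 = x²/(0.1 − x) = 4.5 × 10^-7
x ≈ √(4.5 × 10^-7 × 0.1) = 2.12 × 10^-4 M
pH = −log(2.12 × 10^-4) = 3.67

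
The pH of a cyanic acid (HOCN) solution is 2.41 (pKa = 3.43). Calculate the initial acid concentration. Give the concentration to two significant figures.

C₀ = 4.5 × 10^-2 M

[H+] = 10^(-2.41) = 3.89 × 10^-3 M = x
Ka = 10^(−3.43) = 3.72 × 10^-4
Ka = x²/(C₀ − x) ⇒ C₀ = x + x²/Ka
C₀ = 3.89 × 10^-3 + (3.89 × 10^-3)²/(3.72 × 10^-4) = 4.46 × 10^-2 M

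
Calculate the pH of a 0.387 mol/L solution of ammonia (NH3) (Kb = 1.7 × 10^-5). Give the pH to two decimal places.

NH3 + H2O ⇌ NH4+ + OH-
Kb = [OH-]²/(0.387 − [OH-]) = 1.7 × 10^-5
Since Kb ≪ C₀, [OH-] ≈ √(Kb·C₀) = 2.56 × 10^-3 M.
Check: 0.66% ionized — well under 5%, approximation valid.
pOH = 2.59, so pH = 14.00 − pOH = 11.41

pH = 11.41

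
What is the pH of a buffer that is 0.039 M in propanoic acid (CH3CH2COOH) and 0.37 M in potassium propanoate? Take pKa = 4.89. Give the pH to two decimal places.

Henderson–Hasselbalch: pH = pKa + log([CH3CH2COO-]/[CH3CH2COOH]) = 4.89 + log(0.37/0.039)
pH = 4.89 + (+0.977) = 5.87

pH = 5.87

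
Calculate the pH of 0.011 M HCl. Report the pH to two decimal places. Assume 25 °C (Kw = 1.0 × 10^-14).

HCl is a strong acid and dissociates completely, so [H+] = 0.011 M.
pH = -log(0.011) = 1.96

pH = 1.96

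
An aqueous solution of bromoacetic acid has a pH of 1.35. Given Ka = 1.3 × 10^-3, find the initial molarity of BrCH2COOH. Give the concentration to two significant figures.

C₀ = 1.6 M

[H+] = 10^(-1.35) = 4.47 × 10^-2 M = x
Ka = x²/(C₀ − x) ⇒ C₀ = x + x²/Ka
C₀ = 4.47 × 10^-2 + (4.47 × 10^-2)²/(1.3 × 10^-3) = 1.58 M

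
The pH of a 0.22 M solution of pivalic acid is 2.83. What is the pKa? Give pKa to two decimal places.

[H+] = 10^(-2.83) = 1.48 × 10^-3 M
At equilibrium [HA] = 0.22 − 1.48 × 10^-3 = 2.19 × 10^-1 M
Ka = [H+][A-]/[HA] = (1.48 × 10^-3)² / 2.19 × 10^-1 = 1.00 × 10^-5
pKa = -log(1.00 × 10^-5) = 5.00

pKa = 5.00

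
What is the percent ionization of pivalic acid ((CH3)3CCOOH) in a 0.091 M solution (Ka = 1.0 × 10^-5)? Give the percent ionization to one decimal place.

(CH3)3CCOOH ⇌ (CH3)3CCOO- + H+; let x = [H+] at equilibrium.
x ≈ √(Ka·C₀) = √(1.0 × 10^-5 × 0.091) = 9.54 × 10^-4 M
Fraction ionized = 9.54 × 10^-4 / 0.091 = 0.0105 → 1.0%

1.0%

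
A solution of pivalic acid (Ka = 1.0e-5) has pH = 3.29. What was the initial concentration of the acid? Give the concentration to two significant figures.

[H+] = 10^(-3.29) = 5.13 × 10^-4 M = x
Ka = x²/(C₀ − x) ⇒ C₀ = x + x²/Ka
C₀ = 5.13 × 10^-4 + (5.13 × 10^-4)²/(1.0 × 10^-5) = 2.68 × 10^-2 M

C₀ = 2.7 × 10^-2 M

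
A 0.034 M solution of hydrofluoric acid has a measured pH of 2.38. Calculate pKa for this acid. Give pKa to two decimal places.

pKa = 3.23

[H+] = 10^(-2.38) = 4.17 × 10^-3 M
At equilibrium [HA] = 0.034 − 4.17 × 10^-3 = 2.98 × 10^-2 M
Ka = [H+][A-]/[HA] = (4.17 × 10^-3)² / 2.98 × 10^-2 = 5.84 × 10^-4
pKa = -log(5.84 × 10^-4) = 3.23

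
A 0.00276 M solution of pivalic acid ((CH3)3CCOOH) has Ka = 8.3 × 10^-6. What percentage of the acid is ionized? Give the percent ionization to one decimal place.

(CH3)3CCOOH ⇌ (CH3)3CCOO- + H+; let x = [H+] at equilibrium.
Solve x² + 8.3e-06x − 2.29e-08 = 0 → x = 1.47 × 10^-4 M
% ionization = x/C₀ × 100% = 1.47 × 10^-4/0.00276 × 100% = 5.3%

5.3%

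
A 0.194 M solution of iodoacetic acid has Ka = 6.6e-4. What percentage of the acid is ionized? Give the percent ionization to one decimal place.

ICH2COOH ⇌ ICH2COO- + H+; let x = [H+] at equilibrium.
Ka = x²/(C₀ − x); solving the quadratic gives x = 1.10 × 10^-2 M.
% ionization = x/C₀ × 100% = 1.10 × 10^-2/0.194 × 100% = 5.7%

5.7%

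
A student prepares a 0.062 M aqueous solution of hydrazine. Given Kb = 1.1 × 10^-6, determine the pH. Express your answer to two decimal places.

N2H4 + H2O ⇌ N2H5+ + OH-
Let x = [OH-] at equilibrium. Kb = x²/(0.062 − x).
Neglecting x in the denominator: x = √(1.1 × 10^-6 × 0.062) = 2.61 × 10^-4 M
pOH = −log(2.61 × 10^-4) = 3.58; pH = 14.00 − 3.58 = 10.42

pH = 10.42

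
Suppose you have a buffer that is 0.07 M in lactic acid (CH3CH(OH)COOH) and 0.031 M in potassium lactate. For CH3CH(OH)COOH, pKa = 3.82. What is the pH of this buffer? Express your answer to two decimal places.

pH = 3.47

Using pH = pKa + log([base]/[acid]) with [base]/[acid] = 0.031/0.07:
pH = 3.82 + (-0.354) = 3.47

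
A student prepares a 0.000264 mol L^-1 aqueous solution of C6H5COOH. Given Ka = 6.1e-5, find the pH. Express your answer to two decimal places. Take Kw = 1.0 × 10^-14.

C6H5COOH ⇌ C6H5COO- + H+
Let x = [H+] at equilibrium. Ka = x²/(0.000264 − x).
x is not negligible relative to C₀; solve x² + 6.1e-05·x − 1.61e-08 = 0.
x = [−6.1e-05 + √(6.1e-05² + 6.44e-08)]/2 = 1.00 × 10^-4 M
pH = −log(1.00 × 10^-4) = 4.00

pH = 4.00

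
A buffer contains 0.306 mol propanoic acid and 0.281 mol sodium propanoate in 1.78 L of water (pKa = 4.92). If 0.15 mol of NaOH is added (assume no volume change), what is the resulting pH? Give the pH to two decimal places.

pH = 5.36

After neutralization: n(CH3CH2COOH) = 0.156 mol, n(CH3CH2COO-) = 0.431 mol.
pH = pKa + log([A⁻]/[HA]) = 4.92 + log(0.431/0.156) = 4.92 +0.441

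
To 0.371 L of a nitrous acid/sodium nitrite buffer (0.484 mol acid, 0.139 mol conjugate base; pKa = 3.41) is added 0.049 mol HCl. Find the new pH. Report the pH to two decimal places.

pH = 2.64

Added H+ converts NO2- to HNO2: HNO2 → 0.533 mol, NO2- → 0.09 mol.
pH = pKa + log([A⁻]/[HA]) = 3.41 + log(0.09/0.533) = 3.41 -0.772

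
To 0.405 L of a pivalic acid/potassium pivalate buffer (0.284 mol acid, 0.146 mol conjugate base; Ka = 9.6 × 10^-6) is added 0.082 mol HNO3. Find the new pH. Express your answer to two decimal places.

Added H+ converts (CH3)3CCOO- to (CH3)3CCOOH: (CH3)3CCOOH → 0.366 mol, (CH3)3CCOO- → 0.064 mol.
pKa = −log(9.6 × 10^-6) = 5.018
Henderson–Hasselbalch with mole ratio 0.064/0.366: pH = 5.018 + (-0.757)

pH = 4.26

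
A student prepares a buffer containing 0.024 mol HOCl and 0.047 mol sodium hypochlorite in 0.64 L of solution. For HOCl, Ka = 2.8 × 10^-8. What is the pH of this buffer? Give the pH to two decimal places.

pKa = −log(2.8 × 10^-8) = 7.553
Using pH = pKa + log([base]/[acid]) with [base]/[acid] = 0.047/0.024:
pH = 7.553 + (+0.292) = 7.84

pH = 7.84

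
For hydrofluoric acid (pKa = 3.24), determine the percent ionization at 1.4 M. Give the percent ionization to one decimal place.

HF ⇌ F- + H+; let x = [H+] at equilibrium.
Ka = 10^(−3.24) = 5.75 × 10^-4
x ≈ √(Ka·C₀) = √(5.75 × 10^-4 × 1.4) = 2.84 × 10^-2 M
Fraction ionized = 2.84 × 10^-2 / 1.4 = 0.0203 → 2.0%

2.0%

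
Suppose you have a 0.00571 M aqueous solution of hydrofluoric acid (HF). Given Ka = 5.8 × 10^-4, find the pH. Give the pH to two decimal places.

HF ⇌ F- + H+
Let x = [H+] at equilibrium. Ka = x²/(0.00571 − x).
The 5% rule fails; solving x² + Ka·x − Ka·C₀ = 0 exactly:
x = [−0.00058 + √(0.00058² + 1.32e-05)]/2 = 1.55 × 10^-3 M
pH = −log[H+] = −log(1.55 × 10^-3) = 2.81

pH = 2.81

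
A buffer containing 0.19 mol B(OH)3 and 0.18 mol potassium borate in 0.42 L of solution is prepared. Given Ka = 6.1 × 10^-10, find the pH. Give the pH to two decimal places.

pKa = −log(6.1 × 10^-10) = 9.215
Using pH = pKa + log([base]/[acid]) with [base]/[acid] = 0.18/0.19:
pH = 9.215 + (-0.023) = 9.19

pH = 9.19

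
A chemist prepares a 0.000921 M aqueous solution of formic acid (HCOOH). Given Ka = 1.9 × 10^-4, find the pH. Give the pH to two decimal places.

HCOOH ⇌ HCOO- + H+
Ka = x²/(0.000921 − x) = 1.9 × 10^-4
Here C₀/Ka ≈ 4.85, so the small-x approximation fails. Use the quadratic:
x = [−0.00019 + √(0.00019² + 7e-07)]/2 = 3.34 × 10^-4 M
pH = −log[H+] = −log(3.34 × 10^-4) = 3.48

pH = 3.48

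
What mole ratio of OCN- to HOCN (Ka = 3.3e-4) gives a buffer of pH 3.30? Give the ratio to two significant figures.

pKa = -log(3.3 × 10^-4) = 3.481
pH = pKa + log(r) ⇒ log(r) = 3.30 − 3.481 = -0.181
r = [OCN-]/[HOCN] = 10^(-0.181) = 0.659

ratio = 0.66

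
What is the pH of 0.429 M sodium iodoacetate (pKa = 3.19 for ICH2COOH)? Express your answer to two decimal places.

ICH2COO- is the conjugate base of the weak acid ICH2COOH.
Ka = 10^(−3.19) = 6.46 × 10^-4
Kb = Kw/Ka = 1.0×10^-14 / 6.46 × 10^-4 = 1.55 × 10^-11
From the ICE table, Kb = [OH-]²/(0.429 − [OH-]) = 1.55 × 10^-11.
Since Kb ≪ C₀, [OH-] ≈ √(Kb·C₀) = 2.58 × 10^-6 M.
([OH-]/C₀ = 0.0006% < 5%, so the approximation holds.)
pOH = −log(2.58 × 10^-6) = 5.59; pH = 14.00 − 5.59 = 8.41

pH = 8.41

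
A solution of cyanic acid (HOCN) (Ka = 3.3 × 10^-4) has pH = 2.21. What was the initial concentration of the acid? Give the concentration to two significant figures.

C₀ = 1.2 × 10^-1 M

[H+] = 10^(-2.21) = 6.17 × 10^-3 M = x
Ka = x²/(C₀ − x) ⇒ C₀ = x + x²/Ka
C₀ = 6.17 × 10^-3 + (6.17 × 10^-3)²/(3.3 × 10^-4) = 1.22 × 10^-1 M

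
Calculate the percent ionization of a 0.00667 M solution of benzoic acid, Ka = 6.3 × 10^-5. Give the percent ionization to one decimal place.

9.3%

C6H5COOH ⇌ C6H5COO- + H+; let x = [H+] at equilibrium.
Ka = x²/(C₀ − x); solving the quadratic gives x = 6.18 × 10^-4 M.
Fraction ionized = 6.18 × 10^-4 / 0.00667 = 0.0927 → 9.3%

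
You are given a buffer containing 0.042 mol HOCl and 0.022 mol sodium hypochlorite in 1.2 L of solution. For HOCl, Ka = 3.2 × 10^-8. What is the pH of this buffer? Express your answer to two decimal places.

pH = 7.21

pKa = −log(3.2 × 10^-8) = 7.495
pH = pKa + log([A⁻]/[HA]) = 7.495 + log(0.022/0.042)
pH = 7.495 + (-0.281) = 7.21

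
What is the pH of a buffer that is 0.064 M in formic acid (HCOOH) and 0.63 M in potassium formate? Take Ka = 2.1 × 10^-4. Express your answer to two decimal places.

pH = 4.67

pKa = −log(2.1 × 10^-4) = 3.678
Using pH = pKa + log([base]/[acid]) with [base]/[acid] = 0.63/0.064:
pH = 3.678 + (+0.993) = 4.67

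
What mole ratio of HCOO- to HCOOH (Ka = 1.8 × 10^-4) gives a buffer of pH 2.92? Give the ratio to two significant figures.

pKa = -log(1.8 × 10^-4) = 3.745
pH = pKa + log(r) ⇒ log(r) = 2.92 − 3.745 = -0.825
r = [HCOO-]/[HCOOH] = 10^(-0.825) = 0.15

ratio = 0.15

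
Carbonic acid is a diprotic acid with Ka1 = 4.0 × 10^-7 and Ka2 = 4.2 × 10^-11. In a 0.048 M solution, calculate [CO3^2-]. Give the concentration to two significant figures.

4.2 × 10^-11 M

First ionization gives [H+] ≈ [HCO3-] = 1.39 × 10^-4 M.
Second step: Ka2 = [H+][CO3^2-]/[HCO3-] ≈ [CO3^2-] (since [H+] ≈ [HCO3-]).
So [CO3^2-] ≈ Ka2.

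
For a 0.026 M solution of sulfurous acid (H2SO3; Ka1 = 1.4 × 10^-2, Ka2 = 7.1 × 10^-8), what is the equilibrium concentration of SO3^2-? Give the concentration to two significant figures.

First ionization gives [H+] ≈ [HSO3-] = 1.33 × 10^-2 M.
Second step: Ka2 = [H+][SO3^2-]/[HSO3-] ≈ [SO3^2-] (since [H+] ≈ [HSO3-]).
So [SO3^2-] ≈ Ka2.

7.1 × 10^-8 M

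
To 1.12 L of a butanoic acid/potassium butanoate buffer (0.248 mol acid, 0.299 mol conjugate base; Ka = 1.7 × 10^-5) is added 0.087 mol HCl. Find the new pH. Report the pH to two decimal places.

Added H+ converts CH3(CH2)2COO- to CH3(CH2)2COOH: CH3(CH2)2COOH → 0.335 mol, CH3(CH2)2COO- → 0.212 mol.
pKa = −log(1.7 × 10^-5) = 4.770
Henderson–Hasselbalch with mole ratio 0.212/0.335: pH = 4.770 + (-0.199)

pH = 4.57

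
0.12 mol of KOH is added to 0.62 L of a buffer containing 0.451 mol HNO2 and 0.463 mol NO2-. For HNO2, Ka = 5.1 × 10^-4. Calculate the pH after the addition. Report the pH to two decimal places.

After neutralization: n(HNO2) = 0.331 mol, n(NO2-) = 0.583 mol.
pKa = −log(5.1 × 10^-4) = 3.292
pH = pKa + log(n_NO2-/n_HNO2) = 3.292 + log(0.583/0.331) = 3.292 + (+0.246)

pH = 3.54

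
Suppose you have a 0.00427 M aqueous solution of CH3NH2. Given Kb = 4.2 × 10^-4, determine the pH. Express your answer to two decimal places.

CH3NH2 + H2O ⇌ CH3NH3+ + OH-
From the ICE table, Kb = [OH-]²/(0.00427 − [OH-]) = 4.2 × 10^-4.
The 5% rule fails; solving [OH-]² + Kb·[OH-] − Kb·C₀ = 0 exactly:
[OH-] = [−0.00042 + √(0.00042² + 7.17e-06)]/2 = 1.15 × 10^-3 M
pOH = −log(1.15 × 10^-3) = 2.94; pH = 14.00 − 2.94 = 11.06

pH = 11.06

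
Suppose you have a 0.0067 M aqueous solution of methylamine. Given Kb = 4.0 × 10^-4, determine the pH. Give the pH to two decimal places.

pH = 11.16

CH3NH2 + H2O ⇌ CH3NH3+ + OH-
Kb = x²/(0.0067 − x) = 4.0 × 10^-4
x is not negligible relative to C₀; solve x² + 0.0004·x − 2.68e-06 = 0.
x = (−Kb + √(Kb² + 4·Kb·C₀))/2 = 1.45 × 10^-3 M
pOH = −log(1.45 × 10^-3) = 2.84; pH = 14.00 − 2.84 = 11.16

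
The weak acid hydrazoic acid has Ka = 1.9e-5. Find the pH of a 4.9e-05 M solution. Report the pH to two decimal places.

HN3 ⇌ N3- + H+
Let x = [H+] at equilibrium. Ka = x²/(4.9e-05 − x).
Here C₀/Ka ≈ 2.58, so the small-x approximation fails. Use the quadratic:
x = [−1.9e-05 + √(1.9e-05² + 3.72e-09)]/2 = 2.25 × 10^-5 M
pH = −log[H+] = −log(2.25 × 10^-5) = 4.65

pH = 4.65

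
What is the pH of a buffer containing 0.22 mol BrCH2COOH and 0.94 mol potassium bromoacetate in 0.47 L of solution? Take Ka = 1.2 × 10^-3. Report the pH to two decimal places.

pKa = −log(1.2 × 10^-3) = 2.921
Henderson–Hasselbalch: pH = pKa + log([BrCH2COO-]/[BrCH2COOH]) = 2.921 + log(0.94/0.22)
pH = 2.921 + (+0.631) = 3.55

pH = 3.55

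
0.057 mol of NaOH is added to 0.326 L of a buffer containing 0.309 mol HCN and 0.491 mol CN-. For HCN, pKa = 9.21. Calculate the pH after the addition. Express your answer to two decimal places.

After neutralization: n(HCN) = 0.252 mol, n(CN-) = 0.548 mol.
pH = pKa + log(n_CN-/n_HCN) = 9.21 + log(0.548/0.252) = 9.21 + (+0.337)

pH = 9.55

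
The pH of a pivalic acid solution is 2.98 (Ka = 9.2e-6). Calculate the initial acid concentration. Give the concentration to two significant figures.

C₀ = 1.2 × 10^-1 M

[H+] = 10^(-2.98) = 1.05 × 10^-3 M = x
Ka = x²/(C₀ − x) ⇒ C₀ = x + x²/Ka
C₀ = 1.05 × 10^-3 + (1.05 × 10^-3)²/(9.2 × 10^-6) = 1.21 × 10^-1 M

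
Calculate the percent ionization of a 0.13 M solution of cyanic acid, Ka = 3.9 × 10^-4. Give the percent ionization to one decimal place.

HOCN ⇌ OCN- + H+; let x = [H+] at equilibrium.
Solve x² + 0.00039x − 5.07e-05 = 0 → x = 6.93 × 10^-3 M
Fraction ionized = 6.93 × 10^-3 / 0.13 = 0.0533 → 5.3%

5.3%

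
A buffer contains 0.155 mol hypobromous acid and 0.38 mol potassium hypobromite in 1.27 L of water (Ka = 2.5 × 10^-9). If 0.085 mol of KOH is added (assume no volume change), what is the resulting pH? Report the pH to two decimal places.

OH- converts HOBr to OBr-: HOBr → 0.07 mol, OBr- → 0.465 mol.
pKa = −log(2.5 × 10^-9) = 8.602
pH = pKa + log(n_OBr-/n_HOBr) = 8.602 + log(0.465/0.07) = 8.602 + (+0.822)

pH = 9.42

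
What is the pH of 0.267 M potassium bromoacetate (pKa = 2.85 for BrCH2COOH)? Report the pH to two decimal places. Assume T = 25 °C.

BrCH2COO- is the conjugate base of the weak acid BrCH2COOH.
Ka = 10^(−2.85) = 1.41 × 10^-3
Kb = Kw/Ka = 1.0×10^-14 / 1.41 × 10^-3 = 7.09 × 10^-12
From the ICE table, Kb = x²/(0.267 − x) = 7.09 × 10^-12.
Assume x ≪ 0.267: x ≈ √(7.09 × 10^-12 × 0.267) = 1.38 × 10^-6 M
Check: 0.00052% ionized — well under 5%, approximation valid.
pOH = −log(1.38 × 10^-6) = 5.86; pH = 14.00 − 5.86 = 8.14

pH = 8.14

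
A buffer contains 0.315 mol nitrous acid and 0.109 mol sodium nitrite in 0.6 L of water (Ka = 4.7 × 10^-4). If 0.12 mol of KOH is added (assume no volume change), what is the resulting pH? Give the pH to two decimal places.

OH- converts HNO2 to NO2-: HNO2 → 0.195 mol, NO2- → 0.229 mol.
pKa = −log(4.7 × 10^-4) = 3.328
pH = pKa + log([A⁻]/[HA]) = 3.328 + log(0.229/0.195) = 3.328 +0.070

pH = 3.40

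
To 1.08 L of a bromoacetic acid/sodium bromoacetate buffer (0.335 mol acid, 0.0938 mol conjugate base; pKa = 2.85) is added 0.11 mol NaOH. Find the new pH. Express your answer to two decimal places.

After neutralization: n(BrCH2COOH) = 0.225 mol, n(BrCH2COO-) = 0.204 mol.
pH = pKa + log(n_BrCH2COO-/n_BrCH2COOH) = 2.85 + log(0.204/0.225) = 2.85 + (-0.043)

pH = 2.81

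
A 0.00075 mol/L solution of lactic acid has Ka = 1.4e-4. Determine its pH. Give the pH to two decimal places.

CH3CH(OH)COOH ⇌ CH3CH(OH)COO- + H+
Ka = x²/(0.00075 − x) = 1.4 × 10^-4
x is not negligible relative to C₀; solve x² + 0.00014·x − 1.05e-07 = 0.
x = (−Ka + √(Ka² + 4·Ka·C₀))/2 = 2.62 × 10^-4 M
pH = −log(2.62 × 10^-4) = 3.58

pH = 3.58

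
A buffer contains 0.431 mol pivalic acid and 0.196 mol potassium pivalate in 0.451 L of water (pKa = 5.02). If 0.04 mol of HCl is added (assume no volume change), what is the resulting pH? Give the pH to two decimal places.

After neutralization: n((CH3)3CCOOH) = 0.471 mol, n((CH3)3CCOO-) = 0.156 mol.
pH = pKa + log([A⁻]/[HA]) = 5.02 + log(0.156/0.471) = 5.02 -0.480

pH = 4.54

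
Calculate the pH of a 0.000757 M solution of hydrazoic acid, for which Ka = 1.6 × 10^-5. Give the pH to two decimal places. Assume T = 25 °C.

HN3 ⇌ N3- + H+
From the ICE table, Ka = x²/(0.000757 − x) = 1.6 × 10^-5.
The 5% rule fails; solving x² + Ka·x − Ka·C₀ = 0 exactly:
x = [−1.6e-05 + √(1.6e-05² + 4.84e-08)]/2 = 1.02 × 10^-4 M
pH = −log(1.02 × 10^-4) = 3.99

pH = 3.99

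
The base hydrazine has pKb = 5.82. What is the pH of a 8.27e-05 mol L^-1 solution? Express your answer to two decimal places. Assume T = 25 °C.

N2H4 + H2O ⇌ N2H5+ + OH-
Kb = 10^(−5.82) = 1.51 × 10^-6
From the ICE table, Kb = [OH-]²/(8.27e-05 − [OH-]) = 1.51 × 10^-6.
The 5% rule fails; solving [OH-]² + Kb·[OH-] − Kb·C₀ = 0 exactly:
[OH-] = [−1.51e-06 + √(1.51e-06² + 5e-10)]/2 = 1.04 × 10^-5 M
pOH = 4.98, so pH = 14.00 − pOH = 9.02

pH = 9.02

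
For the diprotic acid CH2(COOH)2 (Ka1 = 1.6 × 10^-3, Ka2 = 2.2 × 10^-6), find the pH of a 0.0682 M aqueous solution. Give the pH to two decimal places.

pH = 2.01

Ka1 ≫ Ka2, so treat the first dissociation as the only significant source of H+.
Ka1 = x²/(0.0682 − x) = 1.6 × 10^-3
Solving the quadratic: x = (−Ka1 + √(Ka1² + 4·Ka1·C₀))/2 = 9.68 × 10^-3 M
pH = −log(9.68 × 10^-3) = 2.01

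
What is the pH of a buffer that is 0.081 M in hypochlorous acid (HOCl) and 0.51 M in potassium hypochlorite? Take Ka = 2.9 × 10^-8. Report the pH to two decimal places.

pKa = −log(2.9 × 10^-8) = 7.538
Using pH = pKa + log([base]/[acid]) with [base]/[acid] = 0.51/0.081:
pH = 7.538 + (+0.799) = 8.34

pH = 8.34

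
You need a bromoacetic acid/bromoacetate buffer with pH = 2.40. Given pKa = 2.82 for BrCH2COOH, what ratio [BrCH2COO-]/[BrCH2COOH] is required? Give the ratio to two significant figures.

pH = pKa + log(r) ⇒ log(r) = 2.40 − 2.82 = -0.42
r = [BrCH2COO-]/[BrCH2COOH] = 10^(-0.42) = 0.38

ratio = 0.38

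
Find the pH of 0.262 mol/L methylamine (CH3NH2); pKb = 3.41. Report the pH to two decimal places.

pH = 12.00

CH3NH2 + H2O ⇌ CH3NH3+ + OH-
Kb = 10^(−3.41) = 3.89 × 10^-4
Kb = x²/(0.262 − x) = 3.89 × 10^-4
Neglecting x in the denominator: x = √(3.89 × 10^-4 × 0.262) = 1.01 × 10^-2 M
pOH = 2.00, so pH = 14.00 − pOH = 12.00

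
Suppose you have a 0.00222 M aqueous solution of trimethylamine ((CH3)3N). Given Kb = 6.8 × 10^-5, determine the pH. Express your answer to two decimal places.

(CH3)3N + H2O ⇌ (CH3)3NH+ + OH-
Kb = [OH-]²/(0.00222 − [OH-]) = 6.8 × 10^-5
The 5% rule fails; solving [OH-]² + Kb·[OH-] − Kb·C₀ = 0 exactly:
[OH-] = (−Kb + √(Kb² + 4·Kb·C₀))/2 = 3.56 × 10^-4 M
pOH = −log(3.56 × 10^-4) = 3.45; pH = 14.00 − 3.45 = 10.55

pH = 10.55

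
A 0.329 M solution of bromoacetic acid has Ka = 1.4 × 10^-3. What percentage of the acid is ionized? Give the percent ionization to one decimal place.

6.3%

BrCH2COOH ⇌ BrCH2COO- + H+; let x = [H+] at equilibrium.
Solve x² + 0.0014x − 0.000461 = 0 → x = 2.08 × 10^-2 M
% ionization = x/C₀ × 100% = 2.08 × 10^-2/0.329 × 100% = 6.3%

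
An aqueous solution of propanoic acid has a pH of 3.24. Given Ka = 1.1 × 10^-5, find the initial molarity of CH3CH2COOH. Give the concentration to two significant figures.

[H+] = 10^(-3.24) = 5.75 × 10^-4 M = x
Ka = x²/(C₀ − x) ⇒ C₀ = x + x²/Ka
C₀ = 5.75 × 10^-4 + (5.75 × 10^-4)²/(1.1 × 10^-5) = 3.06 × 10^-2 M

C₀ = 3.1 × 10^-2 M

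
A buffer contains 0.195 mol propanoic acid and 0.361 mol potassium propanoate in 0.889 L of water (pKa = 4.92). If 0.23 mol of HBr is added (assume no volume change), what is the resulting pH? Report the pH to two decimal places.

pH = 4.41

After neutralization: n(CH3CH2COOH) = 0.425 mol, n(CH3CH2COO-) = 0.131 mol.
pH = pKa + log(n_CH3CH2COO-/n_CH3CH2COOH) = 4.92 + log(0.131/0.425) = 4.92 + (-0.511)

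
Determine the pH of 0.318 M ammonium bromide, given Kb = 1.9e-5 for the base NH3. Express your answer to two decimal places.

NH4+ is the conjugate acid of the weak base NH3.
Ka = Kw/Kb = 1.0×10^-14 / 1.9 × 10^-5 = 5.26 × 10^-10
Ka = [H+]²/(0.318 − [H+]) = 5.26 × 10^-10
Assume [H+] ≪ 0.318: [H+] ≈ √(5.26 × 10^-10 × 0.318) = 1.29 × 10^-5 M
([H+]/C₀ = 0.0041% < 5%, so the approximation holds.)
pH = −log(1.29 × 10^-5) = 4.89

pH = 4.89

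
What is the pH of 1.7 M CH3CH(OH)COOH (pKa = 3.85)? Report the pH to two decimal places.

CH3CH(OH)COOH ⇌ CH3CH(OH)COO- + H+
Ka = 10^(−3.85) = 1.41 × 10^-4
From the ICE table, Ka = [H+]²/(1.7 − [H+]) = 1.41 × 10^-4.
Neglecting [H+] in the denominator: [H+] = √(1.41 × 10^-4 × 1.7) = 1.55 × 10^-2 M
pH = −log[H+] = −log(1.55 × 10^-2) = 1.81

pH = 1.81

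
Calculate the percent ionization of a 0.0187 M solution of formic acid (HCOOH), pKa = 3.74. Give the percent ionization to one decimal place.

HCOOH ⇌ HCOO- + H+; let x = [H+] at equilibrium.
Ka = 10^(−3.74) = 1.82 × 10^-4
Solve x² + 0.000182x − 3.4e-06 = 0 → x = 1.76 × 10^-3 M
% ionization = x/C₀ × 100% = 1.76 × 10^-3/0.0187 × 100% = 9.4%

9.4%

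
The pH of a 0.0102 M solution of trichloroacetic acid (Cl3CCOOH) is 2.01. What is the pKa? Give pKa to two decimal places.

[H+] = 10^(-2.01) = 9.77 × 10^-3 M
At equilibrium [HA] = 0.0102 − 9.77 × 10^-3 = 4.30 × 10^-4 M
Ka = [H+][A-]/[HA] = (9.77 × 10^-3)² / 4.30 × 10^-4 = 2.22 × 10^-1
pKa = -log(2.22 × 10^-1) = 0.65

pKa = 0.65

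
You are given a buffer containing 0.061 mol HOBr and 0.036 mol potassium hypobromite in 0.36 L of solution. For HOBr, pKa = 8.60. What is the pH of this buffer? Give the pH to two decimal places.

pH = 8.37

Henderson–Hasselbalch: pH = pKa + log([OBr-]/[HOBr]) = 8.60 + log(0.036/0.061)
pH = 8.60 + (-0.229) = 8.37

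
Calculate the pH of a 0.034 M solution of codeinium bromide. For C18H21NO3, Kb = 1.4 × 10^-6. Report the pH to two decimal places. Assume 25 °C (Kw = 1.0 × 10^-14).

pH = 4.81

C18H22NO3+ is the conjugate acid of the weak base C18H21NO3.
Ka = Kw/Kb = 1.0×10^-14 / 1.4 × 10^-6 = 7.14 × 10^-9
Ka = [H+]²/(0.034 − [H+]) = 7.14 × 10^-9
Assume [H+] ≪ 0.034: [H+] ≈ √(7.14 × 10^-9 × 0.034) = 1.56 × 10^-5 M
pH = −log[H+] = −log(1.56 × 10^-5) = 4.81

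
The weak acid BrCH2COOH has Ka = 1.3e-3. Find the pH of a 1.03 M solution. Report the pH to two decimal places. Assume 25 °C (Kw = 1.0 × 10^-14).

pH = 1.44

BrCH2COOH ⇌ BrCH2COO- + H+
From the ICE table, Ka = x²/(1.03 − x) = 1.3 × 10^-3.
Assume x ≪ 1.03: x ≈ √(1.3 × 10^-3 × 1.03) = 3.66 × 10^-2 M
pH = −log[H+] = −log(3.66 × 10^-2) = 1.44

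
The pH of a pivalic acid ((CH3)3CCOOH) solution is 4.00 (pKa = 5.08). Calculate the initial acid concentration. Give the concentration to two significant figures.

[H+] = 10^(-4.00) = 1.00 × 10^-4 M = x
Ka = 10^(−5.08) = 8.32 × 10^-6
Ka = x²/(C₀ − x) ⇒ C₀ = x + x²/Ka
C₀ = 1.00 × 10^-4 + (1.00 × 10^-4)²/(8.32 × 10^-6) = 1.30 × 10^-3 M

C₀ = 1.3 × 10^-3 M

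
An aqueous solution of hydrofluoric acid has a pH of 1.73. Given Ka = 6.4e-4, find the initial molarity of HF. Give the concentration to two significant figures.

[H+] = 10^(-1.73) = 1.86 × 10^-2 M = x
Ka = x²/(C₀ − x) ⇒ C₀ = x + x²/Ka
C₀ = 1.86 × 10^-2 + (1.86 × 10^-2)²/(6.4 × 10^-4) = 5.59 × 10^-1 M

C₀ = 5.6 × 10^-1 M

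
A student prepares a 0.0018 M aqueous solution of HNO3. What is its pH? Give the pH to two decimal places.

HNO3 is a strong acid and dissociates completely, so [H+] = 0.0018 M.
pH = -log(0.0018) = 2.74

pH = 2.74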